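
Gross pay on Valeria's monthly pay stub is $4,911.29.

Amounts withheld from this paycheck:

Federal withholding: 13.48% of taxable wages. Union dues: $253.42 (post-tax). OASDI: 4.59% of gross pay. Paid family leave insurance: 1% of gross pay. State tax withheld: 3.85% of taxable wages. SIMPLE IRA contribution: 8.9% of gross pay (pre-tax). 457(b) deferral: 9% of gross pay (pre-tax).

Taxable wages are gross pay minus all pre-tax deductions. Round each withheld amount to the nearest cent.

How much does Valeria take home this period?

$2,805.43

457(b) deferral: $4,911.29 × 0.09 = $442.02
SIMPLE IRA contribution: $4,911.29 × 0.089 = $437.10
Pre-tax total = $442.02 + $437.10 = $879.12
Taxable wages = $4,911.29 − $879.12 = $4,032.17
Federal withholding: $4,032.17 × 0.1348 = $543.54
State tax withheld: $4,032.17 × 0.0385 = $155.24
Paid family leave insurance: $4,911.29 × 0.01 = $49.11
OASDI: $4,911.29 × 0.0459 = $225.43
Union dues: $253.42
Total deductions = $442.02 + $437.10 + $543.54 + $155.24 + $49.11 + $225.43 + $253.42 = $2,105.86
Net pay = $4,911.29 − $2,105.86 = $2,805.43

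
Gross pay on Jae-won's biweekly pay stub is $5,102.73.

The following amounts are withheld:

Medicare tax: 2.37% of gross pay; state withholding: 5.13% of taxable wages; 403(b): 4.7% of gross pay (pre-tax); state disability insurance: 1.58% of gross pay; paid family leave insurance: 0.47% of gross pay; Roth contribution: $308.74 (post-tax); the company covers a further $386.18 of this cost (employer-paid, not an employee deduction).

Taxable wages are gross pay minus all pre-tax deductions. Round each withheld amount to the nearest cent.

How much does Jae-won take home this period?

403(b): $5,102.73 × 0.047 = $239.83
Taxable wages = $5,102.73 − $239.83 = $4,862.90
State withholding: $4,862.90 × 0.0513 = $249.47
State disability insurance: $5,102.73 × 0.0158 = $80.62
Medicare tax: $5,102.73 × 0.0237 = $120.93
Paid family leave insurance: $5,102.73 × 0.0047 = $23.98
Roth contribution: $308.74
(Employer's $386.18 toward Roth contribution is not withheld from the employee.)
Total deductions = $239.83 + $249.47 + $80.62 + $120.93 + $23.98 + $308.74 = $1,023.57
Net pay = $5,102.73 − $1,023.57 = $4,079.16

$4,079.16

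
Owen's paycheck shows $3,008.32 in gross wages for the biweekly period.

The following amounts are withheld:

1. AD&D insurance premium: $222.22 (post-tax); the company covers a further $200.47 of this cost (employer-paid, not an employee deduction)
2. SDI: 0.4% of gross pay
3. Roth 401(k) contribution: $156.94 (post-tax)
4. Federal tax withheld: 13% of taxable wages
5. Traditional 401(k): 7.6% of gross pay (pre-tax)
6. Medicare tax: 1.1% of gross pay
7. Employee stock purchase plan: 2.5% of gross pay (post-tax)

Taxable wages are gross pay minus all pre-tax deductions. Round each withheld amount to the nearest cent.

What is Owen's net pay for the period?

Traditional 401(k): $3,008.32 × 0.076 = $228.63
Taxable wages = $3,008.32 − $228.63 = $2,779.69
Federal tax withheld: $2,779.69 × 0.13 = $361.36
SDI: $3,008.32 × 0.004 = $12.03
Medicare tax: $3,008.32 × 0.011 = $33.09
AD&D insurance premium: $222.22
Employee stock purchase plan: $3,008.32 × 0.025 = $75.21
Roth 401(k) contribution: $156.94
(Employer's $200.47 toward AD&D insurance premium is not withheld from the employee.)
Total deductions = $228.63 + $361.36 + $12.03 + $33.09 + $222.22 + $75.21 + $156.94 = $1,089.48
Net pay = $3,008.32 − $1,089.48 = $1,918.84

$1,918.84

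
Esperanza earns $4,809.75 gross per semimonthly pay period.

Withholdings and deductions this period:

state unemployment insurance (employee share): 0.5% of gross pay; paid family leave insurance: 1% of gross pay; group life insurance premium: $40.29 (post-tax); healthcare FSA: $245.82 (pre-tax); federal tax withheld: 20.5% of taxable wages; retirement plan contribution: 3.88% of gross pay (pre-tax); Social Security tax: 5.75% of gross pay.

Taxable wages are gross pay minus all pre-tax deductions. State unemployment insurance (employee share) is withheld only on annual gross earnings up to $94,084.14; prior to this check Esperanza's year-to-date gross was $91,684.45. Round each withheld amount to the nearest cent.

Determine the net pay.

$3,103.01

Retirement plan contribution: $4,809.75 × 0.0388 = $186.62
Healthcare FSA: $245.82
Pre-tax total = $186.62 + $245.82 = $432.44
Taxable wages = $4,809.75 − $432.44 = $4,377.31
Federal tax withheld: $4,377.31 × 0.205 = $897.35
State unemployment insurance (employee share): only $94,084.14 − $91,684.45 = $2,399.69 of this check is subject → $2,399.69 × 0.005 = $12.00
Paid family leave insurance: $4,809.75 × 0.01 = $48.10
Social Security tax: $4,809.75 × 0.0575 = $276.56
Group life insurance premium: $40.29
Total deductions = $186.62 + $245.82 + $897.35 + $12.00 + $48.10 + $276.56 + $40.29 = $1,706.74
Net pay = $4,809.75 − $1,706.74 = $3,103.01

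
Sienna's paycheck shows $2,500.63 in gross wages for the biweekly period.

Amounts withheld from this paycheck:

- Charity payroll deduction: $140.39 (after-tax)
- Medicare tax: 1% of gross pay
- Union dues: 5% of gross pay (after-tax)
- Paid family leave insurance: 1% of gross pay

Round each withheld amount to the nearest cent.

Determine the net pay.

Paid family leave insurance: $2,500.63 × 0.01 = $25.01
Medicare tax: $2,500.63 × 0.01 = $25.01
Union dues: $2,500.63 × 0.05 = $125.03
Charity payroll deduction: $140.39
Total deductions = $25.01 + $25.01 + $125.03 + $140.39 = $315.44
Net pay = $2,500.63 − $315.44 = $2,185.19

$2,185.19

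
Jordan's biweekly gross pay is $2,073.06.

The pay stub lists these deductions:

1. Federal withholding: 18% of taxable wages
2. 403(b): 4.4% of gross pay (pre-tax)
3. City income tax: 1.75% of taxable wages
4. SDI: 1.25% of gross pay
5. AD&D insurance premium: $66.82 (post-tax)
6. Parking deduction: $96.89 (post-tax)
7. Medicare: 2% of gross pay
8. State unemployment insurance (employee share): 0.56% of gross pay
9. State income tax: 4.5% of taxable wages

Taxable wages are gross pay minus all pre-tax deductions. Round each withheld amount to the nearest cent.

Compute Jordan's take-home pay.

$1,258.57

403(b): $2,073.06 × 0.044 = $91.21
Taxable wages = $2,073.06 − $91.21 = $1,981.85
State income tax: $1,981.85 × 0.045 = $89.18
Federal withholding: $1,981.85 × 0.18 = $356.73
City income tax: $1,981.85 × 0.0175 = $34.68
Medicare: $2,073.06 × 0.02 = $41.46
State unemployment insurance (employee share): $2,073.06 × 0.0056 = $11.61
SDI: $2,073.06 × 0.0125 = $25.91
AD&D insurance premium: $66.82
Parking deduction: $96.89
Total deductions = $91.21 + $89.18 + $356.73 + $34.68 + $41.46 + $11.61 + $25.91 + $66.82 + $96.89 = $814.49
Net pay = $2,073.06 − $814.49 = $1,258.57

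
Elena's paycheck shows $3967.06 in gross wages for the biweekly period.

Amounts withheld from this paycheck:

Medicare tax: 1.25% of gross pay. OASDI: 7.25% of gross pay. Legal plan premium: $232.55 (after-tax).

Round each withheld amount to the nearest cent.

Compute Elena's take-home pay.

OASDI: $3967.06 × 0.0725 = $287.61
Medicare tax: $3967.06 × 0.0125 = $49.59
Legal plan premium: $232.55
Total deductions = $287.61 + $49.59 + $232.55 = $569.75
Net pay = $3967.06 − $569.75 = $3397.31

$3397.31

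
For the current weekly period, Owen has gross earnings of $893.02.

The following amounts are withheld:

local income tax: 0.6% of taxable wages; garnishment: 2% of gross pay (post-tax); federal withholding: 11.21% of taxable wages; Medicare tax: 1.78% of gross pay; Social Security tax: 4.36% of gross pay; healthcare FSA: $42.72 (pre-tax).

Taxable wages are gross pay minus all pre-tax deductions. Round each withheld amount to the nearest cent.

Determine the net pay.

Healthcare FSA: $42.72
Taxable wages = $893.02 − $42.72 = $850.30
Local income tax: $850.30 × 0.006 = $5.10
Federal withholding: $850.30 × 0.1121 = $95.32
Medicare tax: $893.02 × 0.0178 = $15.90
Social Security tax: $893.02 × 0.0436 = $38.94
Garnishment: $893.02 × 0.02 = $17.86
Total deductions = $42.72 + $5.10 + $95.32 + $15.90 + $38.94 + $17.86 = $215.84
Net pay = $893.02 − $215.84 = $677.18

$677.18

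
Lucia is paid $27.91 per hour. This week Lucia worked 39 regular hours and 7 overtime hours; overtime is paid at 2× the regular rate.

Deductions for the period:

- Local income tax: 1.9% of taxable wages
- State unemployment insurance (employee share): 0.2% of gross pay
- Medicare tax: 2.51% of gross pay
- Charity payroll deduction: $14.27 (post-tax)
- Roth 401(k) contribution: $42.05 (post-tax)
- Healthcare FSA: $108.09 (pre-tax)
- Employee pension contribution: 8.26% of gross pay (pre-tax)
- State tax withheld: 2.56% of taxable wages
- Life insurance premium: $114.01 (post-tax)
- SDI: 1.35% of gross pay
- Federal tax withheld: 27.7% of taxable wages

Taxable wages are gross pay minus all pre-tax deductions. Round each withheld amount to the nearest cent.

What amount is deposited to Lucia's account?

Regular pay: 39 × $27.91 = $1088.49
Overtime pay: 7 × $27.91 × 2 = $390.74
Gross pay = $1088.49 + $390.74 = $1479.23
Employee pension contribution: $1479.23 × 0.0826 = $122.18
Healthcare FSA: $108.09
Pre-tax total = $122.18 + $108.09 = $230.27
Taxable wages = $1479.23 − $230.27 = $1248.96
State tax withheld: $1248.96 × 0.0256 = $31.97
Federal tax withheld: $1248.96 × 0.277 = $345.96
Local income tax: $1248.96 × 0.019 = $23.73
State unemployment insurance (employee share): $1479.23 × 0.002 = $2.96
SDI: $1479.23 × 0.0135 = $19.97
Medicare tax: $1479.23 × 0.0251 = $37.13
Life insurance premium: $114.01
Roth 401(k) contribution: $42.05
Charity payroll deduction: $14.27
Total deductions = $122.18 + $108.09 + $31.97 + $345.96 + $23.73 + $2.96 + $19.97 + $37.13 + $114.01 + $42.05 + $14.27 = $862.32
Net pay = $1479.23 − $862.32 = $616.91

$616.91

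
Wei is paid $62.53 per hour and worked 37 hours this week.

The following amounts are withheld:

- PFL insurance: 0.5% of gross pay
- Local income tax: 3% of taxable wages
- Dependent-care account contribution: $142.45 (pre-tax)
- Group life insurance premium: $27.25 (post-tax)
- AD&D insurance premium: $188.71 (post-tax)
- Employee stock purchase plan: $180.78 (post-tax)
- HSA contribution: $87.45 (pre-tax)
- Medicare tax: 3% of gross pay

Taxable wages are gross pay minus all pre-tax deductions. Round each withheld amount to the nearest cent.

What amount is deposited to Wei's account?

$1543.48

Gross pay: 37 × $62.53 = $2313.61
HSA contribution: $87.45
Dependent-care account contribution: $142.45
Pre-tax total = $87.45 + $142.45 = $229.90
Taxable wages = $2313.61 − $229.90 = $2083.71
Local income tax: $2083.71 × 0.03 = $62.51
PFL insurance: $2313.61 × 0.005 = $11.57
Medicare tax: $2313.61 × 0.03 = $69.41
AD&D insurance premium: $188.71
Employee stock purchase plan: $180.78
Group life insurance premium: $27.25
Total deductions = $87.45 + $142.45 + $62.51 + $11.57 + $69.41 + $188.71 + $180.78 + $27.25 = $770.13
Net pay = $2313.61 − $770.13 = $1543.48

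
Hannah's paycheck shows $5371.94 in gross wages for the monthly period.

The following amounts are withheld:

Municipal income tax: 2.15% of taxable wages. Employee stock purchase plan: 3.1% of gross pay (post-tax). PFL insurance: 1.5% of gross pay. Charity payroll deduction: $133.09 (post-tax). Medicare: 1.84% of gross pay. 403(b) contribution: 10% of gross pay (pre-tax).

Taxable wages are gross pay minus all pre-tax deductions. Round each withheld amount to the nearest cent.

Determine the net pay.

$4251.76

403(b) contribution: $5371.94 × 0.1 = $537.19
Taxable wages = $5371.94 − $537.19 = $4834.75
Municipal income tax: $4834.75 × 0.0215 = $103.95
PFL insurance: $5371.94 × 0.015 = $80.58
Medicare: $5371.94 × 0.0184 = $98.84
Employee stock purchase plan: $5371.94 × 0.031 = $166.53
Charity payroll deduction: $133.09
Total deductions = $537.19 + $103.95 + $80.58 + $98.84 + $166.53 + $133.09 = $1120.18
Net pay = $5371.94 − $1120.18 = $4251.76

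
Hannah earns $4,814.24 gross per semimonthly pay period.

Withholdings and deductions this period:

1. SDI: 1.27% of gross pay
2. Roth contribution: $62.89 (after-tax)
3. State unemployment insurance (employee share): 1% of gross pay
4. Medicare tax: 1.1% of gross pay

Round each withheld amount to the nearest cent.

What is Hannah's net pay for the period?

State unemployment insurance (employee share): $4,814.24 × 0.01 = $48.14
Medicare tax: $4,814.24 × 0.011 = $52.96
SDI: $4,814.24 × 0.0127 = $61.14
Roth contribution: $62.89
Total deductions = $48.14 + $52.96 + $61.14 + $62.89 = $225.13
Net pay = $4,814.24 − $225.13 = $4,589.11

$4,589.11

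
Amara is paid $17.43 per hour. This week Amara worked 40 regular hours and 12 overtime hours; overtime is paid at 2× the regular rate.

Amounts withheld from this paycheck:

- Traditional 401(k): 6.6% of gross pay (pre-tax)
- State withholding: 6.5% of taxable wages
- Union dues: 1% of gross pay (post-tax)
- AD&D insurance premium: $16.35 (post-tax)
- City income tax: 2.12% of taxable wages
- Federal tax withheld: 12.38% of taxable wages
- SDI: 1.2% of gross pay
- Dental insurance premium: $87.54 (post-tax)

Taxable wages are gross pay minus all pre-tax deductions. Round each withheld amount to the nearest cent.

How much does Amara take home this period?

Regular pay: 40 × $17.43 = $697.20
Overtime pay: 12 × $17.43 × 2 = $418.32
Gross pay = $697.20 + $418.32 = $1,115.52
Traditional 401(k): $1,115.52 × 0.066 = $73.62
Taxable wages = $1,115.52 − $73.62 = $1,041.90
City income tax: $1,041.90 × 0.0212 = $22.09
Federal tax withheld: $1,041.90 × 0.1238 = $128.99
State withholding: $1,041.90 × 0.065 = $67.72
SDI: $1,115.52 × 0.012 = $13.39
Union dues: $1,115.52 × 0.01 = $11.16
Dental insurance premium: $87.54
AD&D insurance premium: $16.35
Total deductions = $73.62 + $22.09 + $128.99 + $67.72 + $13.39 + $11.16 + $87.54 + $16.35 = $420.86
Net pay = $1,115.52 − $420.86 = $694.66

$694.66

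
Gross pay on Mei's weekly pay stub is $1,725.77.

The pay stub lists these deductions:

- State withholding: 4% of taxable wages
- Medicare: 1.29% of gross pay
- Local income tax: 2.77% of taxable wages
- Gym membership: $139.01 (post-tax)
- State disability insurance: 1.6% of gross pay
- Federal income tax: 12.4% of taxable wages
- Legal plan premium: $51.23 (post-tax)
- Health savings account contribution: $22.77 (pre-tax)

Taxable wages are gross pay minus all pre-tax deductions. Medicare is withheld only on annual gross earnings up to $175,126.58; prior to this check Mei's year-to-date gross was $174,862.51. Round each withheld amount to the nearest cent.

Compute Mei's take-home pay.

$1,155.28

Health savings account contribution: $22.77
Taxable wages = $1,725.77 − $22.77 = $1,703.00
State withholding: $1,703.00 × 0.04 = $68.12
Local income tax: $1,703.00 × 0.0277 = $47.17
Federal income tax: $1,703.00 × 0.124 = $211.17
Medicare: only $175,126.58 − $174,862.51 = $264.07 of this check is subject → $264.07 × 0.0129 = $3.41
State disability insurance: $1,725.77 × 0.016 = $27.61
Legal plan premium: $51.23
Gym membership: $139.01
Total deductions = $22.77 + $68.12 + $47.17 + $211.17 + $3.41 + $27.61 + $51.23 + $139.01 = $570.49
Net pay = $1,725.77 − $570.49 = $1,155.28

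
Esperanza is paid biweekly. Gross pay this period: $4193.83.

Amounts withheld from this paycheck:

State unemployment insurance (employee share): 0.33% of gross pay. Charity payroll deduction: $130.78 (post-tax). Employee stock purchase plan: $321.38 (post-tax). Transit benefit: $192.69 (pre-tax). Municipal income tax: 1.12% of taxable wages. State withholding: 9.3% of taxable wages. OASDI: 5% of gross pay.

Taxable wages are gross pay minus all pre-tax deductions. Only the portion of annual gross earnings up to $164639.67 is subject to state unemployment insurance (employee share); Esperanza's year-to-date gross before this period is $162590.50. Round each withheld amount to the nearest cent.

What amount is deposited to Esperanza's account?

Transit benefit: $192.69
Taxable wages = $4193.83 − $192.69 = $4001.14
State withholding: $4001.14 × 0.093 = $372.11
Municipal income tax: $4001.14 × 0.0112 = $44.81
OASDI: $4193.83 × 0.05 = $209.69
State unemployment insurance (employee share): only $164639.67 − $162590.50 = $2049.17 of this check is subject → $2049.17 × 0.0033 = $6.76
Charity payroll deduction: $130.78
Employee stock purchase plan: $321.38
Total deductions = $192.69 + $372.11 + $44.81 + $209.69 + $6.76 + $130.78 + $321.38 = $1278.22
Net pay = $4193.83 − $1278.22 = $2915.61

$2915.61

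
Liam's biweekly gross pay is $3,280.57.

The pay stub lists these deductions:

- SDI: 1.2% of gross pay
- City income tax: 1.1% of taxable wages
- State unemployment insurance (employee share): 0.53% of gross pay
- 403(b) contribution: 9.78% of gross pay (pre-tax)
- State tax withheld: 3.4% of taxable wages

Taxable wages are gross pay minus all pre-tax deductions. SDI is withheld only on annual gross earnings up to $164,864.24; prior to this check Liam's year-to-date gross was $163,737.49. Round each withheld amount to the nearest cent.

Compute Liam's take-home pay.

$2,795.63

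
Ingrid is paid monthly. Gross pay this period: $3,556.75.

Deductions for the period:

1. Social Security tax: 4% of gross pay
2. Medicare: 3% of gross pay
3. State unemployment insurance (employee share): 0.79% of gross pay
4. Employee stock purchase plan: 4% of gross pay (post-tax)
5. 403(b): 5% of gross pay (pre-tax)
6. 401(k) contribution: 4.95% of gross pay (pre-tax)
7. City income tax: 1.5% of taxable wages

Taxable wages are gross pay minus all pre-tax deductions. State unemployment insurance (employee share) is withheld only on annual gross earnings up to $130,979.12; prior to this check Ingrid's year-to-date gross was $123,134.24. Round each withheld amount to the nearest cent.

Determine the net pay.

401(k) contribution: $3,556.75 × 0.0495 = $176.06
403(b): $3,556.75 × 0.05 = $177.84
Pre-tax total = $176.06 + $177.84 = $353.90
Taxable wages = $3,556.75 − $353.90 = $3,202.85
City income tax: $3,202.85 × 0.015 = $48.04
Medicare: $3,556.75 × 0.03 = $106.70
Social Security tax: $3,556.75 × 0.04 = $142.27
State unemployment insurance (employee share): cap not yet reached, full $3,556.75 is subject → $3,556.75 × 0.0079 = $28.10
Employee stock purchase plan: $3,556.75 × 0.04 = $142.27
Total deductions = $176.06 + $177.84 + $48.04 + $106.70 + $142.27 + $28.10 + $142.27 = $821.28
Net pay = $3,556.75 − $821.28 = $2,735.47

$2,735.47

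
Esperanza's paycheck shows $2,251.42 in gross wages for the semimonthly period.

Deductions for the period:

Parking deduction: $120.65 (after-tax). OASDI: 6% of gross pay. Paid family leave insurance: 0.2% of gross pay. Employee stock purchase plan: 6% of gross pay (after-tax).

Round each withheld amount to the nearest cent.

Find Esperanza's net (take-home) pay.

Paid family leave insurance: $2,251.42 × 0.002 = $4.50
OASDI: $2,251.42 × 0.06 = $135.09
Parking deduction: $120.65
Employee stock purchase plan: $2,251.42 × 0.06 = $135.09
Total deductions = $4.50 + $135.09 + $120.65 + $135.09 = $395.33
Net pay = $2,251.42 − $395.33 = $1,856.09

$1,856.09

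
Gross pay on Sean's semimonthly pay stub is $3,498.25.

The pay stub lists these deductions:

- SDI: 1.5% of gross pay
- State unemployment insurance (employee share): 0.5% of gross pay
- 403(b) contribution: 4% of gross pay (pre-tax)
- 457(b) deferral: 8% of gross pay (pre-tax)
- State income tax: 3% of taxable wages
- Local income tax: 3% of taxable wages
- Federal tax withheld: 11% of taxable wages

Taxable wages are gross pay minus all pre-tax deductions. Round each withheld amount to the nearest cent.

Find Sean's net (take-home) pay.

$2,485.17

403(b) contribution: $3,498.25 × 0.04 = $139.93
457(b) deferral: $3,498.25 × 0.08 = $279.86
Pre-tax total = $139.93 + $279.86 = $419.79
Taxable wages = $3,498.25 − $419.79 = $3,078.46
State income tax: $3,078.46 × 0.03 = $92.35
Local income tax: $3,078.46 × 0.03 = $92.35
Federal tax withheld: $3,078.46 × 0.11 = $338.63
SDI: $3,498.25 × 0.015 = $52.47
State unemployment insurance (employee share): $3,498.25 × 0.005 = $17.49
Total deductions = $139.93 + $279.86 + $92.35 + $92.35 + $338.63 + $52.47 + $17.49 = $1,013.08
Net pay = $3,498.25 − $1,013.08 = $2,485.17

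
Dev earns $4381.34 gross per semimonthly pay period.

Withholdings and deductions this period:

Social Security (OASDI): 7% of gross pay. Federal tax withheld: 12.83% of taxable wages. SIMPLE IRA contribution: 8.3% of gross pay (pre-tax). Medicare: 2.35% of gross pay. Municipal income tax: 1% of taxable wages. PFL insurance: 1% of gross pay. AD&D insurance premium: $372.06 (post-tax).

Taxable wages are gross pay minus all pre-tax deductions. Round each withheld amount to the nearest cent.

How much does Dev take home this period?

SIMPLE IRA contribution: $4381.34 × 0.083 = $363.65
Taxable wages = $4381.34 − $363.65 = $4017.69
Federal tax withheld: $4017.69 × 0.1283 = $515.47
Municipal income tax: $4017.69 × 0.01 = $40.18
Social Security (OASDI): $4381.34 × 0.07 = $306.69
PFL insurance: $4381.34 × 0.01 = $43.81
Medicare: $4381.34 × 0.0235 = $102.96
AD&D insurance premium: $372.06
Total deductions = $363.65 + $515.47 + $40.18 + $306.69 + $43.81 + $102.96 + $372.06 = $1744.82
Net pay = $4381.34 − $1744.82 = $2636.52

$2636.52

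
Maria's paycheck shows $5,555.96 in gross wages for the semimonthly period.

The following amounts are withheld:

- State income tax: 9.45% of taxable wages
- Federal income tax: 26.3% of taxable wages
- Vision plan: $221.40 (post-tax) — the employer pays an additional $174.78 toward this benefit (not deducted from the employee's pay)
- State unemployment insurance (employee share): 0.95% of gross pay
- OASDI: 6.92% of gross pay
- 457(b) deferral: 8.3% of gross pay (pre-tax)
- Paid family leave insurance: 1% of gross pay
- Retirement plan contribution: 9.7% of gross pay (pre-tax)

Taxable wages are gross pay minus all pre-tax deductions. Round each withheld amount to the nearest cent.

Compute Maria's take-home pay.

$2,212.95

457(b) deferral: $5,555.96 × 0.083 = $461.14
Retirement plan contribution: $5,555.96 × 0.097 = $538.93
Pre-tax total = $461.14 + $538.93 = $1,000.07
Taxable wages = $5,555.96 − $1,000.07 = $4,555.89
State income tax: $4,555.89 × 0.0945 = $430.53
Federal income tax: $4,555.89 × 0.263 = $1,198.20
OASDI: $5,555.96 × 0.0692 = $384.47
Paid family leave insurance: $5,555.96 × 0.01 = $55.56
State unemployment insurance (employee share): $5,555.96 × 0.0095 = $52.78
Vision plan: $221.40
(Employer's $174.78 toward vision plan is not withheld from the employee.)
Total deductions = $461.14 + $538.93 + $430.53 + $1,198.20 + $384.47 + $55.56 + $52.78 + $221.40 = $3,343.01
Net pay = $5,555.96 − $3,343.01 = $2,212.95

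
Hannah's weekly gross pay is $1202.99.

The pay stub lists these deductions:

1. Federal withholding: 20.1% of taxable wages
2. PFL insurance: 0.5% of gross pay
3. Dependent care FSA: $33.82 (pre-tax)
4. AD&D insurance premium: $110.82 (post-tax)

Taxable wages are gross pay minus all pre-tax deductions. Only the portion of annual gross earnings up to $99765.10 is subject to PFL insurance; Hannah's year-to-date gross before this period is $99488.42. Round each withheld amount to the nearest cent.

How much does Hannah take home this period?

Dependent care FSA: $33.82
Taxable wages = $1202.99 − $33.82 = $1169.17
Federal withholding: $1169.17 × 0.201 = $235.00
PFL insurance: only $99765.10 − $99488.42 = $276.68 of this check is subject → $276.68 × 0.005 = $1.38
AD&D insurance premium: $110.82
Total deductions = $33.82 + $235.00 + $1.38 + $110.82 = $381.02
Net pay = $1202.99 − $381.02 = $821.97

$821.97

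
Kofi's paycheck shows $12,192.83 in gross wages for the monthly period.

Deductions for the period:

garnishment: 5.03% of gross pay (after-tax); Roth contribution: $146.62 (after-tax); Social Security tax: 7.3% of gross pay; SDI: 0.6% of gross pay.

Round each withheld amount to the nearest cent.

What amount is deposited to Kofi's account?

SDI: $12,192.83 × 0.006 = $73.16
Social Security tax: $12,192.83 × 0.073 = $890.08
Garnishment: $12,192.83 × 0.0503 = $613.30
Roth contribution: $146.62
Total deductions = $73.16 + $890.08 + $613.30 + $146.62 = $1,723.16
Net pay = $12,192.83 − $1,723.16 = $10,469.67

$10,469.67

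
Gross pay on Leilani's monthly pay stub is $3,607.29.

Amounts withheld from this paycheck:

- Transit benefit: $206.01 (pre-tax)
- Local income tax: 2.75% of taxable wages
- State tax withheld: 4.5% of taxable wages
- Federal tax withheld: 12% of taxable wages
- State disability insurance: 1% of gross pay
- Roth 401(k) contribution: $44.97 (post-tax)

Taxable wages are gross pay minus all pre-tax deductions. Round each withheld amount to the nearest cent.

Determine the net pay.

$2,665.49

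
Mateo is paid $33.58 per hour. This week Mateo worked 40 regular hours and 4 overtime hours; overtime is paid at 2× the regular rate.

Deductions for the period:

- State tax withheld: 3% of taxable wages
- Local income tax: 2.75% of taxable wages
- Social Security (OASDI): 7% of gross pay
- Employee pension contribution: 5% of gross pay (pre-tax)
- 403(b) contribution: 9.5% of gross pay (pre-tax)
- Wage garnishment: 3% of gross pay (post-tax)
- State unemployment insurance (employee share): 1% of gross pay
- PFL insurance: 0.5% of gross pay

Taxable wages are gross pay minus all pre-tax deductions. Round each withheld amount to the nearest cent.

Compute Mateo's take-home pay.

$1,113.52

Regular pay: 40 × $33.58 = $1,343.20
Overtime pay: 4 × $33.58 × 2 = $268.64
Gross pay = $1,343.20 + $268.64 = $1,611.84
403(b) contribution: $1,611.84 × 0.095 = $153.12
Employee pension contribution: $1,611.84 × 0.05 = $80.59
Pre-tax total = $153.12 + $80.59 = $233.71
Taxable wages = $1,611.84 − $233.71 = $1,378.13
State tax withheld: $1,378.13 × 0.03 = $41.34
Local income tax: $1,378.13 × 0.0275 = $37.90
State unemployment insurance (employee share): $1,611.84 × 0.01 = $16.12
PFL insurance: $1,611.84 × 0.005 = $8.06
Social Security (OASDI): $1,611.84 × 0.07 = $112.83
Wage garnishment: $1,611.84 × 0.03 = $48.36
Total deductions = $153.12 + $80.59 + $41.34 + $37.90 + $16.12 + $8.06 + $112.83 + $48.36 = $498.32
Net pay = $1,611.84 − $498.32 = $1,113.52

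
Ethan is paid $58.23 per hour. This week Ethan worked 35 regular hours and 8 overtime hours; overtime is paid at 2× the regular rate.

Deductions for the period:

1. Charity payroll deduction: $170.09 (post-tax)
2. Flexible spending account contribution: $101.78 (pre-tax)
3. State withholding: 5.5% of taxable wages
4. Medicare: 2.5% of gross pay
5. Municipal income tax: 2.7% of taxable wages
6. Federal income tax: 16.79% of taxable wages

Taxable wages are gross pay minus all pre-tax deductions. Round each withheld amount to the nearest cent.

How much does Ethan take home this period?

Regular pay: 35 × $58.23 = $2038.05
Overtime pay: 8 × $58.23 × 2 = $931.68
Gross pay = $2038.05 + $931.68 = $2969.73
Flexible spending account contribution: $101.78
Taxable wages = $2969.73 − $101.78 = $2867.95
Municipal income tax: $2867.95 × 0.027 = $77.43
State withholding: $2867.95 × 0.055 = $157.74
Federal income tax: $2867.95 × 0.1679 = $481.53
Medicare: $2969.73 × 0.025 = $74.24
Charity payroll deduction: $170.09
Total deductions = $101.78 + $77.43 + $157.74 + $481.53 + $74.24 + $170.09 = $1062.81
Net pay = $2969.73 − $1062.81 = $1906.92

$1906.92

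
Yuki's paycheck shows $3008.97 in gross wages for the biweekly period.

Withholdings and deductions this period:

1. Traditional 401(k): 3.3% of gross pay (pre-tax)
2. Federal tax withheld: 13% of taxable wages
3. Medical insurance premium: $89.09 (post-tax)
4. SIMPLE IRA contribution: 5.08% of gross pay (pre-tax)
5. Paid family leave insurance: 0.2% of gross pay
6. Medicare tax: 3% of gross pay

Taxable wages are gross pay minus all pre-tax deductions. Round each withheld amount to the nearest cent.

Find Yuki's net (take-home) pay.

Traditional 401(k): $3008.97 × 0.033 = $99.30
SIMPLE IRA contribution: $3008.97 × 0.0508 = $152.86
Pre-tax total = $99.30 + $152.86 = $252.16
Taxable wages = $3008.97 − $252.16 = $2756.81
Federal tax withheld: $2756.81 × 0.13 = $358.39
Medicare tax: $3008.97 × 0.03 = $90.27
Paid family leave insurance: $3008.97 × 0.002 = $6.02
Medical insurance premium: $89.09
Total deductions = $99.30 + $152.86 + $358.39 + $90.27 + $6.02 + $89.09 = $795.93
Net pay = $3008.97 − $795.93 = $2213.04

$2213.04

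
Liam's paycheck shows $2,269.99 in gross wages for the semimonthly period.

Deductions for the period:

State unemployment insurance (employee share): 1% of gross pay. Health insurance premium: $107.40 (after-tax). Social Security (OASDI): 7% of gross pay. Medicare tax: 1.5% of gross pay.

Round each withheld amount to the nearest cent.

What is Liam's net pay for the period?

Medicare tax: $2,269.99 × 0.015 = $34.05
State unemployment insurance (employee share): $2,269.99 × 0.01 = $22.70
Social Security (OASDI): $2,269.99 × 0.07 = $158.90
Health insurance premium: $107.40
Total deductions = $34.05 + $22.70 + $158.90 + $107.40 = $323.05
Net pay = $2,269.99 − $323.05 = $1,946.94

$1,946.94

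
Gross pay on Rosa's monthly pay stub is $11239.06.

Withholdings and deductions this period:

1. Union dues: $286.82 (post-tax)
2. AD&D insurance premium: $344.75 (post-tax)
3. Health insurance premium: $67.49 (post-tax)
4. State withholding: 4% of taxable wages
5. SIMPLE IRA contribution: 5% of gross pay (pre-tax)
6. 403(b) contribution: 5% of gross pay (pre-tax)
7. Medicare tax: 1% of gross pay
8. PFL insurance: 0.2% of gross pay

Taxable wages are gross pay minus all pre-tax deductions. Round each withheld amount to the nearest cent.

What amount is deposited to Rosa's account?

$8876.62

403(b) contribution: $11239.06 × 0.05 = $561.95
SIMPLE IRA contribution: $11239.06 × 0.05 = $561.95
Pre-tax total = $561.95 + $561.95 = $1123.90
Taxable wages = $11239.06 − $1123.90 = $10115.16
State withholding: $10115.16 × 0.04 = $404.61
PFL insurance: $11239.06 × 0.002 = $22.48
Medicare tax: $11239.06 × 0.01 = $112.39
Union dues: $286.82
Health insurance premium: $67.49
AD&D insurance premium: $344.75
Total deductions = $561.95 + $561.95 + $404.61 + $22.48 + $112.39 + $286.82 + $67.49 + $344.75 = $2362.44
Net pay = $11239.06 − $2362.44 = $8876.62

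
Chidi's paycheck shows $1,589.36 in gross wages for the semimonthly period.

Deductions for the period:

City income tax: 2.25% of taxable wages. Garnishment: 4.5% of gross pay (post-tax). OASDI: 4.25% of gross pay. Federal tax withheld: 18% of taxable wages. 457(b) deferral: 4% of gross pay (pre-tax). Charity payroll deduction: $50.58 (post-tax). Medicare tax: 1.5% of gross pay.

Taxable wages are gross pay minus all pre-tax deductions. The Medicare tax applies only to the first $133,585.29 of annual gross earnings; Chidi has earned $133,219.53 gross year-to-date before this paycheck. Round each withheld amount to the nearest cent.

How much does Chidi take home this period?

$1,021.68

457(b) deferral: $1,589.36 × 0.04 = $63.57
Taxable wages = $1,589.36 − $63.57 = $1,525.79
Federal tax withheld: $1,525.79 × 0.18 = $274.64
City income tax: $1,525.79 × 0.0225 = $34.33
Medicare tax: only $133,585.29 − $133,219.53 = $365.76 of this check is subject → $365.76 × 0.015 = $5.49
OASDI: $1,589.36 × 0.0425 = $67.55
Charity payroll deduction: $50.58
Garnishment: $1,589.36 × 0.045 = $71.52
Total deductions = $63.57 + $274.64 + $34.33 + $5.49 + $67.55 + $50.58 + $71.52 = $567.68
Net pay = $1,589.36 − $567.68 = $1,021.68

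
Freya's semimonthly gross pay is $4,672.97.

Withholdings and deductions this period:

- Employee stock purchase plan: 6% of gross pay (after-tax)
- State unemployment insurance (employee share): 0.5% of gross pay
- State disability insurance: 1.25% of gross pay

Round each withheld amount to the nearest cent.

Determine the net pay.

$4,310.82

State disability insurance: $4,672.97 × 0.0125 = $58.41
State unemployment insurance (employee share): $4,672.97 × 0.005 = $23.36
Employee stock purchase plan: $4,672.97 × 0.06 = $280.38
Total deductions = $58.41 + $23.36 + $280.38 = $362.15
Net pay = $4,672.97 − $362.15 = $4,310.82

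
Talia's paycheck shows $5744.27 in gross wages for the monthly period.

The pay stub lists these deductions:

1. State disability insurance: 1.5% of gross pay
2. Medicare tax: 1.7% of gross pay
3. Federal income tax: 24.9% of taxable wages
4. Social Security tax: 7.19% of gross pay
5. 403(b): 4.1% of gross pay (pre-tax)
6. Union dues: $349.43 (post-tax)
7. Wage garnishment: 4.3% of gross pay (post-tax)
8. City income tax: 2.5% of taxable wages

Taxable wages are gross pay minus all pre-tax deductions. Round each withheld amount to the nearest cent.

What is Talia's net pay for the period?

403(b): $5744.27 × 0.041 = $235.52
Taxable wages = $5744.27 − $235.52 = $5508.75
City income tax: $5508.75 × 0.025 = $137.72
Federal income tax: $5508.75 × 0.249 = $1371.68
State disability insurance: $5744.27 × 0.015 = $86.16
Social Security tax: $5744.27 × 0.0719 = $413.01
Medicare tax: $5744.27 × 0.017 = $97.65
Wage garnishment: $5744.27 × 0.043 = $247.00
Union dues: $349.43
Total deductions = $235.52 + $137.72 + $1371.68 + $86.16 + $413.01 + $97.65 + $247.00 + $349.43 = $2938.17
Net pay = $5744.27 − $2938.17 = $2806.10

$2806.10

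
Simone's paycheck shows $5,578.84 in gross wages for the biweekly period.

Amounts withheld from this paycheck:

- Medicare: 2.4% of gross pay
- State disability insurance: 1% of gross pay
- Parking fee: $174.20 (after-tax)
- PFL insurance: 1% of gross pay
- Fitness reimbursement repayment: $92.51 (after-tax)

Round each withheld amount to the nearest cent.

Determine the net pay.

Medicare: $5,578.84 × 0.024 = $133.89
State disability insurance: $5,578.84 × 0.01 = $55.79
PFL insurance: $5,578.84 × 0.01 = $55.79
Fitness reimbursement repayment: $92.51
Parking fee: $174.20
Total deductions = $133.89 + $55.79 + $55.79 + $92.51 + $174.20 = $512.18
Net pay = $5,578.84 − $512.18 = $5,066.66

$5,066.66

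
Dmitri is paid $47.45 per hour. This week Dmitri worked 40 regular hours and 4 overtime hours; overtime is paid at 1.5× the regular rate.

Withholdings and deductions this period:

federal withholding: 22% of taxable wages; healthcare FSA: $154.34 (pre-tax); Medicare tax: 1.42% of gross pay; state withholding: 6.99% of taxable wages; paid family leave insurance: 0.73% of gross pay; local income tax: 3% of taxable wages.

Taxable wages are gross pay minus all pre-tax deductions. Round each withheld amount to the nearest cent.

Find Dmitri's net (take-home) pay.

$1,332.57

Regular pay: 40 × $47.45 = $1,898.00
Overtime pay: 4 × $47.45 × 1.5 = $284.70
Gross pay = $1,898.00 + $284.70 = $2,182.70
Healthcare FSA: $154.34
Taxable wages = $2,182.70 − $154.34 = $2,028.36
Local income tax: $2,028.36 × 0.03 = $60.85
Federal withholding: $2,028.36 × 0.22 = $446.24
State withholding: $2,028.36 × 0.0699 = $141.78
Paid family leave insurance: $2,182.70 × 0.0073 = $15.93
Medicare tax: $2,182.70 × 0.0142 = $30.99
Total deductions = $154.34 + $60.85 + $446.24 + $141.78 + $15.93 + $30.99 = $850.13
Net pay = $2,182.70 − $850.13 = $1,332.57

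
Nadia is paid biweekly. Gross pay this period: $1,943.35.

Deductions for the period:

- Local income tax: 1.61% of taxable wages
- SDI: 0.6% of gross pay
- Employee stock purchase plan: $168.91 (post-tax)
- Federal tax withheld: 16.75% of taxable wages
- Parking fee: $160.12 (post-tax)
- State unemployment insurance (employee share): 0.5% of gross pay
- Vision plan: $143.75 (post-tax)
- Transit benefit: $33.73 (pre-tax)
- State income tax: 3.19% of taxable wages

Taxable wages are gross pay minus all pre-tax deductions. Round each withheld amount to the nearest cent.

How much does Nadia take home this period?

Transit benefit: $33.73
Taxable wages = $1,943.35 − $33.73 = $1,909.62
Local income tax: $1,909.62 × 0.0161 = $30.74
Federal tax withheld: $1,909.62 × 0.1675 = $319.86
State income tax: $1,909.62 × 0.0319 = $60.92
State unemployment insurance (employee share): $1,943.35 × 0.005 = $9.72
SDI: $1,943.35 × 0.006 = $11.66
Employee stock purchase plan: $168.91
Vision plan: $143.75
Parking fee: $160.12
Total deductions = $33.73 + $30.74 + $319.86 + $60.92 + $9.72 + $11.66 + $168.91 + $143.75 + $160.12 = $939.41
Net pay = $1,943.35 − $939.41 = $1,003.94

$1,003.94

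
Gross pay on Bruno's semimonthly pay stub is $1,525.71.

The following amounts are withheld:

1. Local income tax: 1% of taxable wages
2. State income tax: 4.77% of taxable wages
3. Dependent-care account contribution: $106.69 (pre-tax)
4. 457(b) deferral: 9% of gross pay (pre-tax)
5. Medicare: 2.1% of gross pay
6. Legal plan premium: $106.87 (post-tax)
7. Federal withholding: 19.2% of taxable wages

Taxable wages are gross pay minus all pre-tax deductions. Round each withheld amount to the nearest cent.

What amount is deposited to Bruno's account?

Dependent-care account contribution: $106.69
457(b) deferral: $1,525.71 × 0.09 = $137.31
Pre-tax total = $106.69 + $137.31 = $244.00
Taxable wages = $1,525.71 − $244.00 = $1,281.71
Federal withholding: $1,281.71 × 0.192 = $246.09
Local income tax: $1,281.71 × 0.01 = $12.82
State income tax: $1,281.71 × 0.0477 = $61.14
Medicare: $1,525.71 × 0.021 = $32.04
Legal plan premium: $106.87
Total deductions = $106.69 + $137.31 + $246.09 + $12.82 + $61.14 + $32.04 + $106.87 = $702.96
Net pay = $1,525.71 − $702.96 = $822.75

$822.75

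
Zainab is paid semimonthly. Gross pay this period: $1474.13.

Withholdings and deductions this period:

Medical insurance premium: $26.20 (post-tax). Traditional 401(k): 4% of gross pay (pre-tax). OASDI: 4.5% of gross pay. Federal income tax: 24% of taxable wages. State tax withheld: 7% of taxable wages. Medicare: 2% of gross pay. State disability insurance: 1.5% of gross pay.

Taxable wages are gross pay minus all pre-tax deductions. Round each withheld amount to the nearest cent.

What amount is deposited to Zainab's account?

Traditional 401(k): $1474.13 × 0.04 = $58.97
Taxable wages = $1474.13 − $58.97 = $1415.16
Federal income tax: $1415.16 × 0.24 = $339.64
State tax withheld: $1415.16 × 0.07 = $99.06
OASDI: $1474.13 × 0.045 = $66.34
Medicare: $1474.13 × 0.02 = $29.48
State disability insurance: $1474.13 × 0.015 = $22.11
Medical insurance premium: $26.20
Total deductions = $58.97 + $339.64 + $99.06 + $66.34 + $29.48 + $22.11 + $26.20 = $641.80
Net pay = $1474.13 − $641.80 = $832.33

$832.33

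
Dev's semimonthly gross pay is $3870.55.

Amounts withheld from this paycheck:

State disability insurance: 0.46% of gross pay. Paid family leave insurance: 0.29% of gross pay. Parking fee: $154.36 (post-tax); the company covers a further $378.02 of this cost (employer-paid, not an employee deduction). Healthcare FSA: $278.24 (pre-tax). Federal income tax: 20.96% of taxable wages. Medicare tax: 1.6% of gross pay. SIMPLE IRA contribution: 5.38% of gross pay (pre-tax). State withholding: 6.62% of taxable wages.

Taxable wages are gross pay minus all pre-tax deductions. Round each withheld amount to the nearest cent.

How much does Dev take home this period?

$2205.43

SIMPLE IRA contribution: $3870.55 × 0.0538 = $208.24
Healthcare FSA: $278.24
Pre-tax total = $208.24 + $278.24 = $486.48
Taxable wages = $3870.55 − $486.48 = $3384.07
State withholding: $3384.07 × 0.0662 = $224.03
Federal income tax: $3384.07 × 0.2096 = $709.30
State disability insurance: $3870.55 × 0.0046 = $17.80
Medicare tax: $3870.55 × 0.016 = $61.93
Paid family leave insurance: $3870.55 × 0.0029 = $11.22
Parking fee: $154.36
(Employer's $378.02 toward parking fee is not withheld from the employee.)
Total deductions = $208.24 + $278.24 + $224.03 + $709.30 + $17.80 + $61.93 + $11.22 + $154.36 = $1665.12
Net pay = $3870.55 − $1665.12 = $2205.43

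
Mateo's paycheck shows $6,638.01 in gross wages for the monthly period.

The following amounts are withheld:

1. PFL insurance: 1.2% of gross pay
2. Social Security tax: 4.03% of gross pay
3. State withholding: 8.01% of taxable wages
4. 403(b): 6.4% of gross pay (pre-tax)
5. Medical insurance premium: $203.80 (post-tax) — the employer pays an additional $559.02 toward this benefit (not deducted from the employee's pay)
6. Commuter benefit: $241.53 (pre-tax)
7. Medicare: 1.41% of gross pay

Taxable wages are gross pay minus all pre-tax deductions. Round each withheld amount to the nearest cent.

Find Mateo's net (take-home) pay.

$4,848.75

403(b): $6,638.01 × 0.064 = $424.83
Commuter benefit: $241.53
Pre-tax total = $424.83 + $241.53 = $666.36
Taxable wages = $6,638.01 − $666.36 = $5,971.65
State withholding: $5,971.65 × 0.0801 = $478.33
Social Security tax: $6,638.01 × 0.0403 = $267.51
PFL insurance: $6,638.01 × 0.012 = $79.66
Medicare: $6,638.01 × 0.0141 = $93.60
Medical insurance premium: $203.80
(Employer's $559.02 toward medical insurance premium is not withheld from the employee.)
Total deductions = $424.83 + $241.53 + $478.33 + $267.51 + $79.66 + $93.60 + $203.80 = $1,789.26
Net pay = $6,638.01 − $1,789.26 = $4,848.75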